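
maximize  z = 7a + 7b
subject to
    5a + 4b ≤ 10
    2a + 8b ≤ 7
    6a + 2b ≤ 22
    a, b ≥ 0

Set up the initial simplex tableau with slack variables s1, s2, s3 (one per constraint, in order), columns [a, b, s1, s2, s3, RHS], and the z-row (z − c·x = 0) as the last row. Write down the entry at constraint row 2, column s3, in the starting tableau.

Slack s3 belongs to constraint 3; its column is the unit vector e_3, so the entry in row 2 is 0.

0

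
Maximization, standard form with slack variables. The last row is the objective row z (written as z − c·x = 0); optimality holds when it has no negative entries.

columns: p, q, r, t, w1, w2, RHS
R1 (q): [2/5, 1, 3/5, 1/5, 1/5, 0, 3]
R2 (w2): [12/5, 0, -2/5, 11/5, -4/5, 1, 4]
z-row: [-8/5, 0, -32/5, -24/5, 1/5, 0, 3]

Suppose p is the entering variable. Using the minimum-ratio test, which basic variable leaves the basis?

Column p entries and ratios — q: 3/(2/5) = 15/2; w2: 4/(12/5) = 5/3.
Smallest ratio is 5/3 in the row of w2, so w2 leaves.

w2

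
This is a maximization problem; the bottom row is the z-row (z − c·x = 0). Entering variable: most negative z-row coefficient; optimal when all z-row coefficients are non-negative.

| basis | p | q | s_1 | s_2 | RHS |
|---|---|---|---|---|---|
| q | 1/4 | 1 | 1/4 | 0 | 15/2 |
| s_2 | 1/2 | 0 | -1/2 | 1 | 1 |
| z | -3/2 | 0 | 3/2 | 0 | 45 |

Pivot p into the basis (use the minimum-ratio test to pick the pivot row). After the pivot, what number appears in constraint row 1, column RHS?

Ratio test on column p — row 1: (15/2)/(1/4) = 30; row 2: 1/(1/2) = 2. Minimum is 2 at row 2 (s_2 leaves); pivot element 1/2.
Divide row 2 by 1/2; eliminate column p from the other rows.
Row 1 update in column RHS: 15/2 − (1/4)·2 = 7.

7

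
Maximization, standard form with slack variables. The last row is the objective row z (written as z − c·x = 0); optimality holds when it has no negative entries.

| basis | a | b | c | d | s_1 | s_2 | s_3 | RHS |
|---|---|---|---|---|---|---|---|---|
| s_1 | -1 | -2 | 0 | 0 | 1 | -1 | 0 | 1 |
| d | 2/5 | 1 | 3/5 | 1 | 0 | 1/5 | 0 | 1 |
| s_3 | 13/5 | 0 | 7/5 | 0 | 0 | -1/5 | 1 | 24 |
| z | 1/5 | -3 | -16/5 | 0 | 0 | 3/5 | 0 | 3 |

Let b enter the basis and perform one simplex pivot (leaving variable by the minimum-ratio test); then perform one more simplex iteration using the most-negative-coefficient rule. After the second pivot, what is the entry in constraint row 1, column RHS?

Ratio test on column b — row 1: entry -2 ≤ 0; row 2: 1/1 = 1; row 3: entry 0 ≤ 0. Minimum is 1 at row 2 (d leaves); pivot element 1.
Divide row 2 by 1; eliminate column b from the other rows.
Second iteration: most negative z-row entry is -7/5 in column c, so c enters.
Ratio test on column c — row 1: 3/(6/5) = 5/2; row 2: 1/(3/5) = 5/3; row 3: 24/(7/5) = 120/7. Minimum is 5/3 at row 2 (b leaves); pivot element 3/5.
Divide row 2 by 3/5; eliminate column c from the other rows.
After both pivots, the entry at constraint row 1, column RHS is 1.

1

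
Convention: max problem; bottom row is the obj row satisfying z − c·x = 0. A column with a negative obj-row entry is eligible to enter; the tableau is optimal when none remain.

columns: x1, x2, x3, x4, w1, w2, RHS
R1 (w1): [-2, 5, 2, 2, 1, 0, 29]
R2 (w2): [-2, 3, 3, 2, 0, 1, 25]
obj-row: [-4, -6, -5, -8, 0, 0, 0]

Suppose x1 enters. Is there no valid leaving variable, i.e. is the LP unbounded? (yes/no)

yes

Every constraint-row entry in column x1 is ≤ 0, so increasing x1 is unbounded.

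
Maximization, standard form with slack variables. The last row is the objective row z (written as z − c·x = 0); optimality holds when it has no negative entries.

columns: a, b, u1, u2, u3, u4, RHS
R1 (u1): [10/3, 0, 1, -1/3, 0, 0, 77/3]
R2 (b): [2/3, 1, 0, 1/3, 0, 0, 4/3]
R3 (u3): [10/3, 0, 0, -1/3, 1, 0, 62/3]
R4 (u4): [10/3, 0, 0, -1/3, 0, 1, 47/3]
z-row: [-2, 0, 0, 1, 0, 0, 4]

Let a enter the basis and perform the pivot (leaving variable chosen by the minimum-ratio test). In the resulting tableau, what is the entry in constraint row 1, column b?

-5

Ratio test on column a — row 1: (77/3)/(10/3) = 77/10; row 2: (4/3)/(2/3) = 2; row 3: (62/3)/(10/3) = 31/5; row 4: (47/3)/(10/3) = 47/10. Minimum is 2 at row 2 (b leaves); pivot element 2/3.
Divide row 2 by 2/3; eliminate column a from the other rows.
Row 1 update in column b: 0 − (10/3)·(3/2) = -5.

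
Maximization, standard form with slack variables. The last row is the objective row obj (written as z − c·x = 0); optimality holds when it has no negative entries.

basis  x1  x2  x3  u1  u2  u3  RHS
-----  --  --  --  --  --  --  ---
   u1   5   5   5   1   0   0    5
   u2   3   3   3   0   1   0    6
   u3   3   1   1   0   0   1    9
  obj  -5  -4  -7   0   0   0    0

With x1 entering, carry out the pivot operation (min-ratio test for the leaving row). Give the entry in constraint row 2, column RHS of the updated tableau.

Ratio test on column x1 — row 1: 5/5 = 1; row 2: 6/3 = 2; row 3: 9/3 = 3. Minimum is 1 at row 1 (u1 leaves); pivot element 5.
Divide row 1 by 5; eliminate column x1 from the other rows.
Row 2 update in column RHS: 6 − 3·1 = 3.

3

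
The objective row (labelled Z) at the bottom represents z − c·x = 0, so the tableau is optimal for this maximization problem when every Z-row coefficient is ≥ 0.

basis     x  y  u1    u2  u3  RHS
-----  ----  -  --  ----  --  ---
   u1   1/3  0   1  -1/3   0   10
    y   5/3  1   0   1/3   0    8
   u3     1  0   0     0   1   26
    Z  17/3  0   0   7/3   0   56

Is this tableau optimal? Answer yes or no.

Every Z-row coefficient is ≥ 0, so the tableau is optimal.

yes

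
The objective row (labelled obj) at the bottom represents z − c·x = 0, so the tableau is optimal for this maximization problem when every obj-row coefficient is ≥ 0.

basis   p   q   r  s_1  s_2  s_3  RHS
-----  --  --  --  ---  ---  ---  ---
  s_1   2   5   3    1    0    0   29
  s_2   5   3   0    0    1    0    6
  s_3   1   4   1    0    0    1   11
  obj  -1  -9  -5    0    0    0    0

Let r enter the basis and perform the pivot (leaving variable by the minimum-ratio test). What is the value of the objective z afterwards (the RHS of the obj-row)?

Ratio test on column r — row 1: 29/3 = 29/3; row 2: entry 0 ≤ 0; row 3: 11/1 = 11. Minimum is 29/3 at row 1 (s_1 leaves); pivot element 3.
Pivot on row 1; the obj-row RHS becomes 0 − (-5)·(29/3) = 145/3.

145/3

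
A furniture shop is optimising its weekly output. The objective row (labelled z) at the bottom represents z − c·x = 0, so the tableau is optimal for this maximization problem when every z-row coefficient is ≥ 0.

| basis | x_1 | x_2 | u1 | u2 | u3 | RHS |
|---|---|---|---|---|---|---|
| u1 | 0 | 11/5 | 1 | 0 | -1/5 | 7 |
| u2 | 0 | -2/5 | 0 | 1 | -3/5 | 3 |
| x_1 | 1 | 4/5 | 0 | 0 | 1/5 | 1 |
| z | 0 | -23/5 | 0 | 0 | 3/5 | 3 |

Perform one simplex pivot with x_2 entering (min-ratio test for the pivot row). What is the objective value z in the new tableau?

Ratio test on column x_2 — row 1: 7/(11/5) = 35/11; row 2: entry -2/5 ≤ 0; row 3: 1/(4/5) = 5/4. Minimum is 5/4 at row 3 (x_1 leaves); pivot element 4/5.
Pivot on row 3; the z-row RHS becomes 3 − (-23/5)·(5/4) = 35/4.

35/4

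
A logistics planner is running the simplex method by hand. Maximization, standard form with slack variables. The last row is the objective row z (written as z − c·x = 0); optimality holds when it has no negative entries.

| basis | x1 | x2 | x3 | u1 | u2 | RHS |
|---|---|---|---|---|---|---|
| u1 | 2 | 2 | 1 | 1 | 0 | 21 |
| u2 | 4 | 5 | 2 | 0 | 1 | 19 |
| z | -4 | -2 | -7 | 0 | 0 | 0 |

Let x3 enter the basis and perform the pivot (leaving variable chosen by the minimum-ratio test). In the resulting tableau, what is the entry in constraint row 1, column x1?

Ratio test on column x3 — row 1: 21/1 = 21; row 2: 19/2 = 19/2. Minimum is 19/2 at row 2 (u2 leaves); pivot element 2.
Divide row 2 by 2; eliminate column x3 from the other rows.
Row 1 update in column x1: 2 − 1·2 = 0.

0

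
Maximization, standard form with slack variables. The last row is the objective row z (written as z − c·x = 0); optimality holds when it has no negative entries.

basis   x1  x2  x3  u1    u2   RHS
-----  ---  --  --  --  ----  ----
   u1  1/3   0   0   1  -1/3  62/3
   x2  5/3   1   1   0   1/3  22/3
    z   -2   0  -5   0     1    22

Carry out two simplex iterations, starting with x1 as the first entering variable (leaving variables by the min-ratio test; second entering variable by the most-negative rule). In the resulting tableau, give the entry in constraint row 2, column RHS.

22/3

Ratio test on column x1 — row 1: (62/3)/(1/3) = 62; row 2: (22/3)/(5/3) = 22/5. Minimum is 22/5 at row 2 (x2 leaves); pivot element 5/3.
Divide row 2 by 5/3; eliminate column x1 from the other rows.
Second iteration: most negative z-row entry is -19/5 in column x3, so x3 enters.
Ratio test on column x3 — row 1: entry -1/5 ≤ 0; row 2: (22/5)/(3/5) = 22/3. Minimum is 22/3 at row 2 (x1 leaves); pivot element 3/5.
Divide row 2 by 3/5; eliminate column x3 from the other rows.
After both pivots, the entry at constraint row 2, column RHS is 22/3.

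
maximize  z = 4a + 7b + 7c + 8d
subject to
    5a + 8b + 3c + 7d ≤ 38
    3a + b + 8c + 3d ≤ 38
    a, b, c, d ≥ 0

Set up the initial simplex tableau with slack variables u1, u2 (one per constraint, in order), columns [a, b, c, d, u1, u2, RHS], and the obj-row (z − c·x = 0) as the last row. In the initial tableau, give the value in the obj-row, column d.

-8

The obj-row carries the negated objective coefficients: the d entry is -8.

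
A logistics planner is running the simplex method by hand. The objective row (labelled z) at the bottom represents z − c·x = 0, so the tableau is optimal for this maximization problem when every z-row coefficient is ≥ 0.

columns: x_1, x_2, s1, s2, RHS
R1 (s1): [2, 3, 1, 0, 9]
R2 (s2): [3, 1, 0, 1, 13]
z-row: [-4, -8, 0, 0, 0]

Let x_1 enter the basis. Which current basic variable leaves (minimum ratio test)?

s2

Column x_1 entries and ratios — s1: 9/2 = 9/2; s2: 13/3 = 13/3.
Smallest ratio is 13/3 in the row of s2, so s2 leaves.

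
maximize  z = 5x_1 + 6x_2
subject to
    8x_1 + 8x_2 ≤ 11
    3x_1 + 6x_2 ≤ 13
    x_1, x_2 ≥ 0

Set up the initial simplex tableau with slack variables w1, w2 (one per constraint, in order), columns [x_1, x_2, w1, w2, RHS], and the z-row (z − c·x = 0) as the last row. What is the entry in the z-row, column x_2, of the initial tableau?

-6

The z-row carries the negated objective coefficients: the x_2 entry is -6.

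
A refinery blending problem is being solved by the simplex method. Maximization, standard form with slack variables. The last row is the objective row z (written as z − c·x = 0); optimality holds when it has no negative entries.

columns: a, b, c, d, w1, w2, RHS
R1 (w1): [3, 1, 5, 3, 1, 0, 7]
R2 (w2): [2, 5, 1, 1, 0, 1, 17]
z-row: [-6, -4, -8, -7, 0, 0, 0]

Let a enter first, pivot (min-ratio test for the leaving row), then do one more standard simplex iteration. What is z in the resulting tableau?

256/13

Ratio test on column a — row 1: 7/3 = 7/3; row 2: 17/2 = 17/2. Minimum is 7/3 at row 1 (w1 leaves); pivot element 3.
Pivot on row 1; the z-row RHS becomes 0 − (-6)·(7/3) = 14.
Next entering variable (most negative z-row entry -2): b.
Ratio test on column b — row 1: (7/3)/(1/3) = 7; row 2: (37/3)/(13/3) = 37/13. Minimum is 37/13 at row 2 (w2 leaves); pivot element 13/3.
After the second pivot the z-row RHS is 14 − (-2)·(37/13) = 256/13.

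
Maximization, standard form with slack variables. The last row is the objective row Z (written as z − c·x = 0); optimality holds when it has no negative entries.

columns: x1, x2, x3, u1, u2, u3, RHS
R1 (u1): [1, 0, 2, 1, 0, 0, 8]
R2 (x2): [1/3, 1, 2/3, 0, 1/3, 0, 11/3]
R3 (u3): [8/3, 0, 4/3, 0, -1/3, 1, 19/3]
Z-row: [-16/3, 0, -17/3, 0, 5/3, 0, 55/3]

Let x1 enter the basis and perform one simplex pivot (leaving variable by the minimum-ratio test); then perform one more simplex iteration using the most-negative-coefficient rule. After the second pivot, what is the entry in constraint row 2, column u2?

1/3

Ratio test on column x1 — row 1: 8/1 = 8; row 2: (11/3)/(1/3) = 11; row 3: (19/3)/(8/3) = 19/8. Minimum is 19/8 at row 3 (u3 leaves); pivot element 8/3.
Divide row 3 by 8/3; eliminate column x1 from the other rows.
Second iteration: most negative Z-row entry is -3 in column x3, so x3 enters.
Ratio test on column x3 — row 1: (45/8)/(3/2) = 15/4; row 2: (23/8)/(1/2) = 23/4; row 3: (19/8)/(1/2) = 19/4. Minimum is 15/4 at row 1 (u1 leaves); pivot element 3/2.
Divide row 1 by 3/2; eliminate column x3 from the other rows.
After both pivots, the entry at constraint row 2, column u2 is 1/3.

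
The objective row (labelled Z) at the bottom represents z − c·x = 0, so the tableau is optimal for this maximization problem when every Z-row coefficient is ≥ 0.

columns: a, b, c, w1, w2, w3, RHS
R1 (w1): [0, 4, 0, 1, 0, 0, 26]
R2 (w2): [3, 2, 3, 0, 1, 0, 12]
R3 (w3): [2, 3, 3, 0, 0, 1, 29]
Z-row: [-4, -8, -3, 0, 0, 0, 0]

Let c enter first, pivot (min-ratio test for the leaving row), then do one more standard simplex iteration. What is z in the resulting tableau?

Ratio test on column c — row 1: entry 0 ≤ 0; row 2: 12/3 = 4; row 3: 29/3 = 29/3. Minimum is 4 at row 2 (w2 leaves); pivot element 3.
Pivot on row 2; the Z-row RHS becomes 0 − (-3)·4 = 12.
Next entering variable (most negative Z-row entry -6): b.
Ratio test on column b — row 1: 26/4 = 13/2; row 2: 4/(2/3) = 6; row 3: 17/1 = 17. Minimum is 6 at row 2 (c leaves); pivot element 2/3.
After the second pivot the Z-row RHS is 12 − (-6)·6 = 48.

48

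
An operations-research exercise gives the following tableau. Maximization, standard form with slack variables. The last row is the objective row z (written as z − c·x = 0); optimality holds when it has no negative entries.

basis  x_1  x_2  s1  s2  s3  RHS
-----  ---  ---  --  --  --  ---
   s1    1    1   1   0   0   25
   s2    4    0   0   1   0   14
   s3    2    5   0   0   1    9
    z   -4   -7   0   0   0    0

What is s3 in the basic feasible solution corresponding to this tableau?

9

s3 is basic (row 3); its value is the RHS of that row, 9.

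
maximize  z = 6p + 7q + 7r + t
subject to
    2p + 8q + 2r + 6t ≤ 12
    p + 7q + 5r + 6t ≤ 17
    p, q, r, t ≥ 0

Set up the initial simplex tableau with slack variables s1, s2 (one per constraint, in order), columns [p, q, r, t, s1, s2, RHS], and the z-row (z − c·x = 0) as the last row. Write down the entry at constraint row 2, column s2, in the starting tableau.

1

Slack s2 belongs to constraint 2; its column is the unit vector e_2, so the entry in row 2 is 1.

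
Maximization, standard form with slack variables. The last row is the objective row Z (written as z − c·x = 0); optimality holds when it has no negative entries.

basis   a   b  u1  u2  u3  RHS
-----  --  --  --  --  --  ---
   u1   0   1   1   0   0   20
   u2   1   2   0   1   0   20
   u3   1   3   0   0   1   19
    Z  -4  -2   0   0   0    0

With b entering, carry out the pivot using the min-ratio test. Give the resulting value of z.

Ratio test on column b — row 1: 20/1 = 20; row 2: 20/2 = 10; row 3: 19/3 = 19/3. Minimum is 19/3 at row 3 (u3 leaves); pivot element 3.
Pivot on row 3; the Z-row RHS becomes 0 − (-2)·(19/3) = 38/3.

38/3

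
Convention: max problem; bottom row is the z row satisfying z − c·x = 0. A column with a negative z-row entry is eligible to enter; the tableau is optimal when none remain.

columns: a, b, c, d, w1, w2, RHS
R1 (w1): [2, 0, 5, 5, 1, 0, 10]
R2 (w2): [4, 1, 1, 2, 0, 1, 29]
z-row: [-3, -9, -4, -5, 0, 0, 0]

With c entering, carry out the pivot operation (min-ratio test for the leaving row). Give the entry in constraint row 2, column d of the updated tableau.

Ratio test on column c — row 1: 10/5 = 2; row 2: 29/1 = 29. Minimum is 2 at row 1 (w1 leaves); pivot element 5.
Divide row 1 by 5; eliminate column c from the other rows.
Row 2 update in column d: 2 − 1·1 = 1.

1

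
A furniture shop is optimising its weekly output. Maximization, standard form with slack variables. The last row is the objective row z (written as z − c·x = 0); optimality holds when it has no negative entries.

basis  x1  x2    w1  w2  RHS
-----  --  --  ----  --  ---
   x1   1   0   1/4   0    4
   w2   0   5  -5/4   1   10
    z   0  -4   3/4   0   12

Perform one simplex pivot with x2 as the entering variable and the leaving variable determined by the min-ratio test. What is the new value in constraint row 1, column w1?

1/4

Ratio test on column x2 — row 1: entry 0 ≤ 0; row 2: 10/5 = 2. Minimum is 2 at row 2 (w2 leaves); pivot element 5.
Divide row 2 by 5; eliminate column x2 from the other rows.
Row 1 update in column w1: 1/4 − 0·(-1/4) = 1/4.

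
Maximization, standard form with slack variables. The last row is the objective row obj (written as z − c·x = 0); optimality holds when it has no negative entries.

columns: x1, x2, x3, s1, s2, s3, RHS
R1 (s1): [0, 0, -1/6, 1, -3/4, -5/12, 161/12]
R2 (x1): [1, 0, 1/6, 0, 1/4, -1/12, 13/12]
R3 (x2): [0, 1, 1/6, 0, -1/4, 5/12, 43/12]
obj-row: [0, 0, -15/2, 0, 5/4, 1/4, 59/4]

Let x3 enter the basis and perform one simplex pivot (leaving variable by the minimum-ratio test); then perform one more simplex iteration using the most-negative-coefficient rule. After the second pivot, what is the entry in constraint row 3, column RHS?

Ratio test on column x3 — row 1: entry -1/6 ≤ 0; row 2: (13/12)/(1/6) = 13/2; row 3: (43/12)/(1/6) = 43/2. Minimum is 13/2 at row 2 (x1 leaves); pivot element 1/6.
Divide row 2 by 1/6; eliminate column x3 from the other rows.
Second iteration: most negative obj-row entry is -7/2 in column s3, so s3 enters.
Ratio test on column s3 — row 1: entry -1/2 ≤ 0; row 2: entry -1/2 ≤ 0; row 3: (5/2)/(1/2) = 5. Minimum is 5 at row 3 (x2 leaves); pivot element 1/2.
Divide row 3 by 1/2; eliminate column s3 from the other rows.
After both pivots, the entry at constraint row 3, column RHS is 5.

5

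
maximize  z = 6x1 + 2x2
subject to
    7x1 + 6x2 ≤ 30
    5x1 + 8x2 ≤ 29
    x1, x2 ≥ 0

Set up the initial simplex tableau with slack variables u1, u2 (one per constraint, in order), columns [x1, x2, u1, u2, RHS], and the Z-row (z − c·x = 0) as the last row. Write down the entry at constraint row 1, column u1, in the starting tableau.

1

Slack u1 belongs to constraint 1; its column is the unit vector e_1, so the entry in row 1 is 1.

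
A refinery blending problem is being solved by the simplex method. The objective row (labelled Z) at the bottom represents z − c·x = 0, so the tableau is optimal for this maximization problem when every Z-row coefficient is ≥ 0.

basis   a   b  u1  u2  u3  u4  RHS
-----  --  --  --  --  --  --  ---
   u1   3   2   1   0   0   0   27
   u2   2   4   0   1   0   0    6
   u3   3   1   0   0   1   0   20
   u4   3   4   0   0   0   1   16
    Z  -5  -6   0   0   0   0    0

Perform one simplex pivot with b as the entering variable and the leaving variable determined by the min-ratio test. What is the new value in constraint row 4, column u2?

Ratio test on column b — row 1: 27/2 = 27/2; row 2: 6/4 = 3/2; row 3: 20/1 = 20; row 4: 16/4 = 4. Minimum is 3/2 at row 2 (u2 leaves); pivot element 4.
Divide row 2 by 4; eliminate column b from the other rows.
Row 4 update in column u2: 0 − 4·(1/4) = -1.

-1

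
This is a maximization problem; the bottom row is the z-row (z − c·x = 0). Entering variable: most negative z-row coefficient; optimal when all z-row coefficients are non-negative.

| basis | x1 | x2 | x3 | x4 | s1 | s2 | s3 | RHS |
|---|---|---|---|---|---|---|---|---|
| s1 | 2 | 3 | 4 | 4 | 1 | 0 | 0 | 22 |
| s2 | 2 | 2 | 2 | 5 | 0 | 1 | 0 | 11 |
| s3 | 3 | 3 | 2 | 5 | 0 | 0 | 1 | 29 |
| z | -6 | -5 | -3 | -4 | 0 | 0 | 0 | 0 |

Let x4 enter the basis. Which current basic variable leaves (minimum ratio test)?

Column x4 entries and ratios — s1: 22/4 = 11/2; s2: 11/5 = 11/5; s3: 29/5 = 29/5.
Smallest ratio is 11/5 in the row of s2, so s2 leaves.

s2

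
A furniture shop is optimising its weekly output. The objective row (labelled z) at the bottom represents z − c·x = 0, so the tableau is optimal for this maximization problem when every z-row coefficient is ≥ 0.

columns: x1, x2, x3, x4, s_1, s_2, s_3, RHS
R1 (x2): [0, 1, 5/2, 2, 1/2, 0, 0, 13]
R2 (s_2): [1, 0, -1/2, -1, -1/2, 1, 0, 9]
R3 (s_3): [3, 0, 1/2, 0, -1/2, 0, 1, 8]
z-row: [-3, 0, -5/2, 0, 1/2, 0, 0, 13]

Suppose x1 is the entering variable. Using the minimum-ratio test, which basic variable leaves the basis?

Column x1 entries and ratios — x2: 0 ≤ 0, skip; s_2: 9/1 = 9; s_3: 8/3 = 8/3.
Smallest ratio is 8/3 in the row of s_3, so s_3 leaves.

s_3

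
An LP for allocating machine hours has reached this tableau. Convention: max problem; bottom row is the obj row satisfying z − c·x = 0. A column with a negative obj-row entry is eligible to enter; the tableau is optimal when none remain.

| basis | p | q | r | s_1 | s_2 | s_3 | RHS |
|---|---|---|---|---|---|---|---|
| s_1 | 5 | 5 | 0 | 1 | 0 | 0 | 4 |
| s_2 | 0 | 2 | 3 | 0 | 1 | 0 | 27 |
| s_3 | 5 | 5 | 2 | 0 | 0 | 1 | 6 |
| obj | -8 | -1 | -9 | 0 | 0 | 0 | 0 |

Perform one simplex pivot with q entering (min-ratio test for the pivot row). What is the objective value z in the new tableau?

4/5

Ratio test on column q — row 1: 4/5 = 4/5; row 2: 27/2 = 27/2; row 3: 6/5 = 6/5. Minimum is 4/5 at row 1 (s_1 leaves); pivot element 5.
Pivot on row 1; the obj-row RHS becomes 0 − (-1)·(4/5) = 4/5.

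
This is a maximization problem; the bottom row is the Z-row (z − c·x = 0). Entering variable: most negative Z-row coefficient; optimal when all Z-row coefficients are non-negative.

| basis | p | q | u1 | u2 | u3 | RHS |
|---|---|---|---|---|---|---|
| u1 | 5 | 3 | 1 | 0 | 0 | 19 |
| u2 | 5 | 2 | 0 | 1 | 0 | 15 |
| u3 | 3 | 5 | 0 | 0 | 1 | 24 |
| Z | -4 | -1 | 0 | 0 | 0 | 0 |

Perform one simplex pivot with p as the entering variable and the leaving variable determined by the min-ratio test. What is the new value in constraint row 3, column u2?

Ratio test on column p — row 1: 19/5 = 19/5; row 2: 15/5 = 3; row 3: 24/3 = 8. Minimum is 3 at row 2 (u2 leaves); pivot element 5.
Divide row 2 by 5; eliminate column p from the other rows.
Row 3 update in column u2: 0 − 3·(1/5) = -3/5.

-3/5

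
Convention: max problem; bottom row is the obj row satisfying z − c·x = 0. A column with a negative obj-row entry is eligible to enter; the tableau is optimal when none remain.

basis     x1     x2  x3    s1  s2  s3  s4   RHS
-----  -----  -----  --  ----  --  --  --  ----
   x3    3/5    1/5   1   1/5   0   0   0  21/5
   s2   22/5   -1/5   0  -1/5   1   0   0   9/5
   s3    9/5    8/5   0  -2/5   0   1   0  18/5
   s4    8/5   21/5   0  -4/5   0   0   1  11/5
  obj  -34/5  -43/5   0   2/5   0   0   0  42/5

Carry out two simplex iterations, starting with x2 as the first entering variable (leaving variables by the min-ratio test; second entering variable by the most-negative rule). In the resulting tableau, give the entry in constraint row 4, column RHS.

Ratio test on column x2 — row 1: (21/5)/(1/5) = 21; row 2: entry -1/5 ≤ 0; row 3: (18/5)/(8/5) = 9/4; row 4: (11/5)/(21/5) = 11/21. Minimum is 11/21 at row 4 (s4 leaves); pivot element 21/5.
Divide row 4 by 21/5; eliminate column x2 from the other rows.
Second iteration: most negative obj-row entry is -74/21 in column x1, so x1 enters.
Ratio test on column x1 — row 1: (86/21)/(11/21) = 86/11; row 2: (40/21)/(94/21) = 20/47; row 3: (58/21)/(25/21) = 58/25; row 4: (11/21)/(8/21) = 11/8. Minimum is 20/47 at row 2 (s2 leaves); pivot element 94/21.
Divide row 2 by 94/21; eliminate column x1 from the other rows.
After both pivots, the entry at constraint row 4, column RHS is 17/47.

17/47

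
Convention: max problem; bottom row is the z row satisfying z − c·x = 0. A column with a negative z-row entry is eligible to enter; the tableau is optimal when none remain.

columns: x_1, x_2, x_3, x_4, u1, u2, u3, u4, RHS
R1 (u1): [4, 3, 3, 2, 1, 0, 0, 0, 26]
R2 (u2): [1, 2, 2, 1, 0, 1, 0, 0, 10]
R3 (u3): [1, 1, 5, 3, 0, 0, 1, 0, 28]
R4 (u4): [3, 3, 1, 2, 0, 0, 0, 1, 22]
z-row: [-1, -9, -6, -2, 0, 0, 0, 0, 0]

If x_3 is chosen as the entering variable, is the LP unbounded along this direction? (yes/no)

no

Column x_3 has positive entries in row(s) 1, 2, 3, 4, so the ratio test bounds it — not unbounded.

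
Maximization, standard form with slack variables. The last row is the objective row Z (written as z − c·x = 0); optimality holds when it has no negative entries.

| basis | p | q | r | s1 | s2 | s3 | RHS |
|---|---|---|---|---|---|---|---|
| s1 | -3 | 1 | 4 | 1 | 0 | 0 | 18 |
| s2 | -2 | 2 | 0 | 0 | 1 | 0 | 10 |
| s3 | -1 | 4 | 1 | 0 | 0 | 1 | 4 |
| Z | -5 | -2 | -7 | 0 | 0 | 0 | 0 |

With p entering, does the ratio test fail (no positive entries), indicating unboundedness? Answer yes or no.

Every constraint-row entry in column p is ≤ 0, so increasing p is unbounded.

yes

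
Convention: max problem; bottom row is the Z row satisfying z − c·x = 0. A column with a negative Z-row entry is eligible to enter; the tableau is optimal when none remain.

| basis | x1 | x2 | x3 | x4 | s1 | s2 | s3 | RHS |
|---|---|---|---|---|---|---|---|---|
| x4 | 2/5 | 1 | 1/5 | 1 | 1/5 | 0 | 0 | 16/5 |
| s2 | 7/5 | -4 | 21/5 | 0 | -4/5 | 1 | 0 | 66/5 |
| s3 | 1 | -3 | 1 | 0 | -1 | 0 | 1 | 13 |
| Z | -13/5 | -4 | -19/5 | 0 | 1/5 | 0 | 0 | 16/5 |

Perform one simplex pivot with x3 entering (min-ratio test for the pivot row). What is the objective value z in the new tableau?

106/7

Ratio test on column x3 — row 1: (16/5)/(1/5) = 16; row 2: (66/5)/(21/5) = 22/7; row 3: 13/1 = 13. Minimum is 22/7 at row 2 (s2 leaves); pivot element 21/5.
Pivot on row 2; the Z-row RHS becomes 16/5 − (-19/5)·(22/7) = 106/7.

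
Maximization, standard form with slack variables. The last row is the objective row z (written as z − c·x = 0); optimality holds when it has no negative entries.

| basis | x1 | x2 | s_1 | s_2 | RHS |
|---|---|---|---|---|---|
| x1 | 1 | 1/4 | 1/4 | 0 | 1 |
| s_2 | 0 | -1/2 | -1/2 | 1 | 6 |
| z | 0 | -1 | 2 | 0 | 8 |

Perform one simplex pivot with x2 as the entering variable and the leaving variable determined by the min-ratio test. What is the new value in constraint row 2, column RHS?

Ratio test on column x2 — row 1: 1/(1/4) = 4; row 2: entry -1/2 ≤ 0. Minimum is 4 at row 1 (x1 leaves); pivot element 1/4.
Divide row 1 by 1/4; eliminate column x2 from the other rows.
Row 2 update in column RHS: 6 − (-1/2)·4 = 8.

8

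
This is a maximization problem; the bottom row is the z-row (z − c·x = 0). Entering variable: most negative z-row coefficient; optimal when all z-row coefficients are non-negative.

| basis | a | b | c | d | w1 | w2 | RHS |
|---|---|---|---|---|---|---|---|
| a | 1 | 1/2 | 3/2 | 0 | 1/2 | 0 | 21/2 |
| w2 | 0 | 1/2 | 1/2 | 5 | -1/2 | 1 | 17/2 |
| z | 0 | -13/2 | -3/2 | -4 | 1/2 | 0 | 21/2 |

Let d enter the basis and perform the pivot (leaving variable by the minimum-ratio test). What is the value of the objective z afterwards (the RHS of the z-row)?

173/10

Ratio test on column d — row 1: entry 0 ≤ 0; row 2: (17/2)/5 = 17/10. Minimum is 17/10 at row 2 (w2 leaves); pivot element 5.
Pivot on row 2; the z-row RHS becomes 21/2 − (-4)·(17/10) = 173/10.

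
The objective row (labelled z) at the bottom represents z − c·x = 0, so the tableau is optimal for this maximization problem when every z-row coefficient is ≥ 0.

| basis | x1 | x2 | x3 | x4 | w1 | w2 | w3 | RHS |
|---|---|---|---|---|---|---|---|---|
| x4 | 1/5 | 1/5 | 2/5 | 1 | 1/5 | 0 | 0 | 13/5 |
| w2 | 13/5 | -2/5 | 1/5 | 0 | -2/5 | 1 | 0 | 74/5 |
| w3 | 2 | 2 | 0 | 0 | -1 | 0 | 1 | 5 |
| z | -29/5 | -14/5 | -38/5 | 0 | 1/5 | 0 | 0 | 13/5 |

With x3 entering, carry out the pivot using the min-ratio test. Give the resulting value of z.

52

Ratio test on column x3 — row 1: (13/5)/(2/5) = 13/2; row 2: (74/5)/(1/5) = 74; row 3: entry 0 ≤ 0. Minimum is 13/2 at row 1 (x4 leaves); pivot element 2/5.
Pivot on row 1; the z-row RHS becomes 13/5 − (-38/5)·(13/2) = 52.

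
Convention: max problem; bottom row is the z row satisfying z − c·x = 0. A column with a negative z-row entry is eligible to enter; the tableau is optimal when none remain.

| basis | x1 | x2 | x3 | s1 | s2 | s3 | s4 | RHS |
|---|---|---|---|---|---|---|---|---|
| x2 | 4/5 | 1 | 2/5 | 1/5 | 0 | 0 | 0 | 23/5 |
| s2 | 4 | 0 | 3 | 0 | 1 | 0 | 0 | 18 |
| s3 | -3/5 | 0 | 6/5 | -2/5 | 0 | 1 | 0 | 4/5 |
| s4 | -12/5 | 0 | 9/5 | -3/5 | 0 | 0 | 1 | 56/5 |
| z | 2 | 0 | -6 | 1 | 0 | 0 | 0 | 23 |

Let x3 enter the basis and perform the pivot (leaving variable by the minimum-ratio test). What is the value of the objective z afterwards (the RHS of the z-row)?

27

Ratio test on column x3 — row 1: (23/5)/(2/5) = 23/2; row 2: 18/3 = 6; row 3: (4/5)/(6/5) = 2/3; row 4: (56/5)/(9/5) = 56/9. Minimum is 2/3 at row 3 (s3 leaves); pivot element 6/5.
Pivot on row 3; the z-row RHS becomes 23 − (-6)·(2/3) = 27.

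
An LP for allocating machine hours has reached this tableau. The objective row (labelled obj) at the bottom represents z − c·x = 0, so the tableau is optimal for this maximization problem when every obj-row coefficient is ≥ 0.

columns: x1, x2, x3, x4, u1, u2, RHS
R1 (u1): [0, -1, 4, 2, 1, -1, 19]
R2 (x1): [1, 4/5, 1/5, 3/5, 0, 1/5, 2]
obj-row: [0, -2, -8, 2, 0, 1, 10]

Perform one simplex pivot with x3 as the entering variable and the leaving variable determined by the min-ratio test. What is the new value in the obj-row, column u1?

2

Ratio test on column x3 — row 1: 19/4 = 19/4; row 2: 2/(1/5) = 10. Minimum is 19/4 at row 1 (u1 leaves); pivot element 4.
Divide row 1 by 4; eliminate column x3 from the other rows.
obj-row update in column u1: 0 − (-8)·(1/4) = 2.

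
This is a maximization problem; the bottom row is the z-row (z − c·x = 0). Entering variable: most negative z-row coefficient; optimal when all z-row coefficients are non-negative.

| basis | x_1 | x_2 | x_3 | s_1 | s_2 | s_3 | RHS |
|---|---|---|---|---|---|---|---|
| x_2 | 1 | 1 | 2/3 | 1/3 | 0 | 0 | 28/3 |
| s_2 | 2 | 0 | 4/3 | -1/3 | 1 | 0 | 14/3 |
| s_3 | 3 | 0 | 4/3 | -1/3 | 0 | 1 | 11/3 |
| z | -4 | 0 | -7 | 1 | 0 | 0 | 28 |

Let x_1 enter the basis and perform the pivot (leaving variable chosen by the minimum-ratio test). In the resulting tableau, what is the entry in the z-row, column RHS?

Ratio test on column x_1 — row 1: (28/3)/1 = 28/3; row 2: (14/3)/2 = 7/3; row 3: (11/3)/3 = 11/9. Minimum is 11/9 at row 3 (s_3 leaves); pivot element 3.
Divide row 3 by 3; eliminate column x_1 from the other rows.
z-row update in column RHS: 28 − (-4)·(11/9) = 296/9.

296/9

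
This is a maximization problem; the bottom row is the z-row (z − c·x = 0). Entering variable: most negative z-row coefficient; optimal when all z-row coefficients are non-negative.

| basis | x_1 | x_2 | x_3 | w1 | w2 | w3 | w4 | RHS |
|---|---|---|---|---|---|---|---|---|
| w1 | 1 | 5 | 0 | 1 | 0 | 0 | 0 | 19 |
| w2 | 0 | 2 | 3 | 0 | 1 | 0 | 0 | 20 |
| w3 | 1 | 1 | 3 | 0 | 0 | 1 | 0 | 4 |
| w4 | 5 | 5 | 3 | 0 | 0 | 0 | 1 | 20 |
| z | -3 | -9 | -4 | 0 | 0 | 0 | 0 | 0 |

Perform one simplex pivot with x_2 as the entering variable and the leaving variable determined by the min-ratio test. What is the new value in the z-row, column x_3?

-4

Ratio test on column x_2 — row 1: 19/5 = 19/5; row 2: 20/2 = 10; row 3: 4/1 = 4; row 4: 20/5 = 4. Minimum is 19/5 at row 1 (w1 leaves); pivot element 5.
Divide row 1 by 5; eliminate column x_2 from the other rows.
z-row update in column x_3: -4 − (-9)·0 = -4.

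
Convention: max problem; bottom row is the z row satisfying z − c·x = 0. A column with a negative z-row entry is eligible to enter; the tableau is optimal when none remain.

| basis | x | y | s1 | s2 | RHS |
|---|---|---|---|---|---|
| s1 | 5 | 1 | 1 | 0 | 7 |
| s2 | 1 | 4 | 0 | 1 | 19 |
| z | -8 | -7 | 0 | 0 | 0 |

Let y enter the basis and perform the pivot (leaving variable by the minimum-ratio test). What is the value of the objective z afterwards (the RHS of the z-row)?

Ratio test on column y — row 1: 7/1 = 7; row 2: 19/4 = 19/4. Minimum is 19/4 at row 2 (s2 leaves); pivot element 4.
Pivot on row 2; the z-row RHS becomes 0 − (-7)·(19/4) = 133/4.

133/4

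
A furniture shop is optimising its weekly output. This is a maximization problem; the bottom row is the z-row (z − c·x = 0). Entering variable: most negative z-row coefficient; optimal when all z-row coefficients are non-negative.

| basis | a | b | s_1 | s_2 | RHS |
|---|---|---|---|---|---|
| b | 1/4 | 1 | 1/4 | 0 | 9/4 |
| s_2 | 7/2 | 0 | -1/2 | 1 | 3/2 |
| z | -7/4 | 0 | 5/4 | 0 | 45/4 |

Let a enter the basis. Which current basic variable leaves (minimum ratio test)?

s_2

Column a entries and ratios — b: (9/4)/(1/4) = 9; s_2: (3/2)/(7/2) = 3/7.
Smallest ratio is 3/7 in the row of s_2, so s_2 leaves.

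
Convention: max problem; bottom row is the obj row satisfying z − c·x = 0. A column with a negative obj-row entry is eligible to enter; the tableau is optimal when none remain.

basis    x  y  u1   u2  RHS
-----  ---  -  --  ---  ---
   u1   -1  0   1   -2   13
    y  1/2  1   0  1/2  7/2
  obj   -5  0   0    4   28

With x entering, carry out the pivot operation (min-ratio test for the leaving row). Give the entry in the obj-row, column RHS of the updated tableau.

Ratio test on column x — row 1: entry -1 ≤ 0; row 2: (7/2)/(1/2) = 7. Minimum is 7 at row 2 (y leaves); pivot element 1/2.
Divide row 2 by 1/2; eliminate column x from the other rows.
obj-row update in column RHS: 28 − (-5)·7 = 63.

63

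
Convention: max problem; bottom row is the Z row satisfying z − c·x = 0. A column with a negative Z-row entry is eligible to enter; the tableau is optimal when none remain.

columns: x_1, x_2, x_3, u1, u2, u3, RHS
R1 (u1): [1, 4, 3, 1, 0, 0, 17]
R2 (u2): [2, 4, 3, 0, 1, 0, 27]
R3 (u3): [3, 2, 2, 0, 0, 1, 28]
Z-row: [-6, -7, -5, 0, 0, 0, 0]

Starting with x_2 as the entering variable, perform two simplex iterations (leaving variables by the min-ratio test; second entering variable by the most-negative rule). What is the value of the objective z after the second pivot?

629/10

Ratio test on column x_2 — row 1: 17/4 = 17/4; row 2: 27/4 = 27/4; row 3: 28/2 = 14. Minimum is 17/4 at row 1 (u1 leaves); pivot element 4.
Pivot on row 1; the Z-row RHS becomes 0 − (-7)·(17/4) = 119/4.
Next entering variable (most negative Z-row entry -17/4): x_1.
Ratio test on column x_1 — row 1: (17/4)/(1/4) = 17; row 2: 10/1 = 10; row 3: (39/2)/(5/2) = 39/5. Minimum is 39/5 at row 3 (u3 leaves); pivot element 5/2.
After the second pivot the Z-row RHS is 119/4 − (-17/4)·(39/5) = 629/10.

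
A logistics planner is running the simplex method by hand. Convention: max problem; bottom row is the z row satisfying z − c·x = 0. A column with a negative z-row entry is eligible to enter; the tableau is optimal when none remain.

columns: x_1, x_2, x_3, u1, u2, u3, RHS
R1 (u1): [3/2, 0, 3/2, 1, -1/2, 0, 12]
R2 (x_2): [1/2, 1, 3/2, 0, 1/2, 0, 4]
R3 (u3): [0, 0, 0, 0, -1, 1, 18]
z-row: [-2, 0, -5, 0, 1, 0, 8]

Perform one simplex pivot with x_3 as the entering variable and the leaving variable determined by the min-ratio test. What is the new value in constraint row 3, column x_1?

0

Ratio test on column x_3 — row 1: 12/(3/2) = 8; row 2: 4/(3/2) = 8/3; row 3: entry 0 ≤ 0. Minimum is 8/3 at row 2 (x_2 leaves); pivot element 3/2.
Divide row 2 by 3/2; eliminate column x_3 from the other rows.
Row 3 update in column x_1: 0 − 0·(1/3) = 0.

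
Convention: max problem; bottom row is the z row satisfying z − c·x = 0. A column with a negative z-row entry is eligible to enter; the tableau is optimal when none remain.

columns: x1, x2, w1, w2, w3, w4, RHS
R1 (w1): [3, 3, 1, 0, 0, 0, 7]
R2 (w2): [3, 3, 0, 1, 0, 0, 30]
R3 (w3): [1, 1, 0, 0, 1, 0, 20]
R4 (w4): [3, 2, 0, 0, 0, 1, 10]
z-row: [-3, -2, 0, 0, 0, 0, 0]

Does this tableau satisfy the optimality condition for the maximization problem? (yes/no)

The z-row has a negative entry -3 in column x1, so it is not optimal.

no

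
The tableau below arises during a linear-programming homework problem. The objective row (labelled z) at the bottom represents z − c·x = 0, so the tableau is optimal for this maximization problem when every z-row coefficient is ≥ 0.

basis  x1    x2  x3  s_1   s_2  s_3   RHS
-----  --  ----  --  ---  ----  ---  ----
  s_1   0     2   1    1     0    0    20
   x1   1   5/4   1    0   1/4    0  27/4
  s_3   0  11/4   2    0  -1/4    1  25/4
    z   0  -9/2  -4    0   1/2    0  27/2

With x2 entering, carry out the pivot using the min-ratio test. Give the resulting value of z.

261/11

Ratio test on column x2 — row 1: 20/2 = 10; row 2: (27/4)/(5/4) = 27/5; row 3: (25/4)/(11/4) = 25/11. Minimum is 25/11 at row 3 (s_3 leaves); pivot element 11/4.
Pivot on row 3; the z-row RHS becomes 27/2 − (-9/2)·(25/11) = 261/11.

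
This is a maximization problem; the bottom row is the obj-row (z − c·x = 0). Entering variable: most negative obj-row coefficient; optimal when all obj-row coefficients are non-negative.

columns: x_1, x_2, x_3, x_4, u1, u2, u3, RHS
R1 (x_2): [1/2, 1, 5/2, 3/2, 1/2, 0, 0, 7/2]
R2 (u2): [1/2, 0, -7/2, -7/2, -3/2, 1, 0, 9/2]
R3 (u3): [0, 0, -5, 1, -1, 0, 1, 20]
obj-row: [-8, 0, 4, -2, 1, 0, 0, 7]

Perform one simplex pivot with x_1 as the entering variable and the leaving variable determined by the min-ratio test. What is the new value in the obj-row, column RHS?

63

Ratio test on column x_1 — row 1: (7/2)/(1/2) = 7; row 2: (9/2)/(1/2) = 9; row 3: entry 0 ≤ 0. Minimum is 7 at row 1 (x_2 leaves); pivot element 1/2.
Divide row 1 by 1/2; eliminate column x_1 from the other rows.
obj-row update in column RHS: 7 − (-8)·7 = 63.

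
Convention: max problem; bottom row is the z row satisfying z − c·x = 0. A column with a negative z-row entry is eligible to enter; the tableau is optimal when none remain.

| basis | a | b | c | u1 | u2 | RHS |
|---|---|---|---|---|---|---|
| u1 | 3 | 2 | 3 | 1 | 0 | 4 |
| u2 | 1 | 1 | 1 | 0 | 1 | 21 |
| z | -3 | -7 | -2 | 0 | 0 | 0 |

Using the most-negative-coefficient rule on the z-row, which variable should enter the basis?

Negative z-row entries: a: -3, b: -7, c: -2.
The most negative is -7 in column b, so b enters.

b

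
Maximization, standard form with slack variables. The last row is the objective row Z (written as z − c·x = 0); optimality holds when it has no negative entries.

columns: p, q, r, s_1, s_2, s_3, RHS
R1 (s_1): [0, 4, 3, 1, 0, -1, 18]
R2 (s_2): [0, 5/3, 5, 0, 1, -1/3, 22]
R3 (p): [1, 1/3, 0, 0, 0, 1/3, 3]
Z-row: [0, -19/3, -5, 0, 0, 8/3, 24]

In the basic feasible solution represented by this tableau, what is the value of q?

q is not in the basis, so in the current basic feasible solution q = 0.

0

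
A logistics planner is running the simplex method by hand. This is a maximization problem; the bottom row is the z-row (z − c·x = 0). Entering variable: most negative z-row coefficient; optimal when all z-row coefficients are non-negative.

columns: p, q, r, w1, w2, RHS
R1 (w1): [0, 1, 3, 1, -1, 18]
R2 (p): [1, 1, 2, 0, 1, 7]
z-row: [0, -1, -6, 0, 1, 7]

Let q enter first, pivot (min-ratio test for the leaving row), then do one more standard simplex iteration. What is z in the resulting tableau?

28

Ratio test on column q — row 1: 18/1 = 18; row 2: 7/1 = 7. Minimum is 7 at row 2 (p leaves); pivot element 1.
Pivot on row 2; the z-row RHS becomes 7 − (-1)·7 = 14.
Next entering variable (most negative z-row entry -4): r.
Ratio test on column r — row 1: 11/1 = 11; row 2: 7/2 = 7/2. Minimum is 7/2 at row 2 (q leaves); pivot element 2.
After the second pivot the z-row RHS is 14 − (-4)·(7/2) = 28.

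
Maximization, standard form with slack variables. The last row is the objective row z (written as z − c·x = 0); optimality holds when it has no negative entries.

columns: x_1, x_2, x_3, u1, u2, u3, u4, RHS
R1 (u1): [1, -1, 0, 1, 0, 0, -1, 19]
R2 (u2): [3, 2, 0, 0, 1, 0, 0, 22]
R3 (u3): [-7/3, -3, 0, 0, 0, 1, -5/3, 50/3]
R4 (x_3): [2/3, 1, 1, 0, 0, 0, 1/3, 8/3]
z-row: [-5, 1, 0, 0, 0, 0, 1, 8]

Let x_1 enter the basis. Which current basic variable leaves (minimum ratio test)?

Column x_1 entries and ratios — u1: 19/1 = 19; u2: 22/3 = 22/3; u3: -7/3 ≤ 0, skip; x_3: (8/3)/(2/3) = 4.
Smallest ratio is 4 in the row of x_3, so x_3 leaves.

x_3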